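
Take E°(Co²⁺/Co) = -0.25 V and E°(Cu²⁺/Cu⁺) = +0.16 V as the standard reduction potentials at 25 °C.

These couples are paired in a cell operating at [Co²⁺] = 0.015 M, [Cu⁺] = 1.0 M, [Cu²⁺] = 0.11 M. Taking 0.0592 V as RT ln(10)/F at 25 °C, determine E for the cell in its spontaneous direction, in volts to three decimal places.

+0.407 V

Cu²⁺/Cu⁺ is the cathode (higher E°), Co²⁺/Co the anode: E°cell = +0.16 − (-0.25) = +0.41 V, n = 2.
Overall: 2 Cu²⁺(aq) + Co(s) → 2 Cu⁺(aq) + Co²⁺(aq)
Q = [Cu⁺]^2·[Co²⁺] / ([Cu²⁺]^2); log Q = 0.093.
E = E° − (0.0592/n) log Q = +0.41 − (0.0592/2)(0.093) = +0.407 V.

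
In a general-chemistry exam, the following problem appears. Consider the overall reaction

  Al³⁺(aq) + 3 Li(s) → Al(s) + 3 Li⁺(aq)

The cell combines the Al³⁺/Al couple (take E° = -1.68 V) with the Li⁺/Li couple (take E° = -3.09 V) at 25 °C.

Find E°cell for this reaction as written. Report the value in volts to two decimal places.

The Al³⁺/Al couple has the higher reduction potential, so it is the cathode; Li⁺/Li is oxidised at the anode.
E°cell = E°(cathode) − E°(anode) = (-1.68) − (-3.09) = +1.41 V.
Since E°cell > 0, the reaction is spontaneous under standard conditions.

+1.41 V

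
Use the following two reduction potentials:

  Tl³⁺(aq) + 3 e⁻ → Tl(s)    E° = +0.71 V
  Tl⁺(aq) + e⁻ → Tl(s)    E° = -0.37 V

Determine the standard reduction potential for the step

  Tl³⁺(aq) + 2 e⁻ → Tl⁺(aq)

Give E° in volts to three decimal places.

+1.250 V

Sequential free energies add, so n₃E°₃ = n₁E°₁ + n₂E°₂.
With n₃ = 3, and the known step contributing 1×(-0.37) V, the unknown satisfies 2·E° = 3×(+0.71) − 1×(-0.37) = +2.500.
E° = +2.500 / 2 = +1.250 V.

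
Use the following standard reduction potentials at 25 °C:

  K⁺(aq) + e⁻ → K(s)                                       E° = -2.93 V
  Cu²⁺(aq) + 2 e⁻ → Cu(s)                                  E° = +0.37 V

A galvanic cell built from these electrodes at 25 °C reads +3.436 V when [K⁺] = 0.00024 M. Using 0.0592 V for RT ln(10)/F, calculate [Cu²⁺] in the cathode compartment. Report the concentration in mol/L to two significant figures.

0.0023 M

Cu²⁺/Cu is the cathode, K⁺/K the anode: E°cell = +3.30 V, n = 2.
Overall reaction: Cu²⁺(aq) + 2 K(s) → Cu(s) + 2 K⁺(aq); Q = [K⁺]^2/[Cu²⁺]^1.
From E = E° − (0.0592/n) log Q: log Q = (E° − E)·n/0.0592 = (+3.30 − (+3.436))·2/0.0592 = -4.5946.
So 1·log[Cu²⁺] = 2·log(0.00024) − log Q = -7.2396 − (-4.5946) = -2.6450; [Cu²⁺] = 10^(-2.6450) ≈ 0.0023 M.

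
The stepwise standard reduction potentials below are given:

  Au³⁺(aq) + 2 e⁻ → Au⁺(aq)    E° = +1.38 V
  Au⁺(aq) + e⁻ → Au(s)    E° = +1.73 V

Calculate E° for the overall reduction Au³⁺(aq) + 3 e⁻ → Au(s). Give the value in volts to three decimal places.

+1.497 V

Since ΔG° = −nFE° is additive over sequential reductions, n₃E°₃ = n₁E°₁ + n₂E°₂.
E°₃ = (2×+1.38 + 1×+1.73) / 3 = (+4.490) / 3 = +1.497 V.
Simply averaging or adding the two E° values would be wrong; the electron-weighted sum is required.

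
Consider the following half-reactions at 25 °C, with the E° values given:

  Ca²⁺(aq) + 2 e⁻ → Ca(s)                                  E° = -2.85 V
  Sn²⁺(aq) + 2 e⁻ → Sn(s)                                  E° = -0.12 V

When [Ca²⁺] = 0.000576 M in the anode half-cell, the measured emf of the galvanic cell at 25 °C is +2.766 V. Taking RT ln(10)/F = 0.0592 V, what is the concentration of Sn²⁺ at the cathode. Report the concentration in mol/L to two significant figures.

Sn²⁺/Sn is the cathode, Ca²⁺/Ca the anode: E°cell = +2.73 V, n = 2.
Overall reaction: Sn²⁺(aq) + Ca(s) → Sn(s) + Ca²⁺(aq); Q = [Ca²⁺]^1/[Sn²⁺]^1.
From E = E° − (0.0592/n) log Q: log Q = (E° − E)·n/0.0592 = (+2.73 − (+2.766))·2/0.0592 = -1.2162.
So 1·log[Sn²⁺] = 1·log(0.000576) − log Q = -3.2396 − (-1.2162) = -2.0234; [Sn²⁺] = 10^(-2.0234) ≈ 0.0095 M.

0.0095 M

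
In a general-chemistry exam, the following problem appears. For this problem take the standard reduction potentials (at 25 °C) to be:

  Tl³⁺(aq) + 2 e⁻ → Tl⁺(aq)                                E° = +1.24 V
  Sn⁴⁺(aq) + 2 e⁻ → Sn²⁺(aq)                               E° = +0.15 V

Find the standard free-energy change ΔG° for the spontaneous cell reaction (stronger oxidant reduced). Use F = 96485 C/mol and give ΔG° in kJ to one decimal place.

-210.3 kJ

Tl³⁺/Tl⁺ (E° = +1.24 V) is the cathode; Sn⁴⁺/Sn²⁺ (E° = +0.15 V) is the anode, so E°cell = +1.09 V.
Balancing electrons gives n = 2 (lcm of 2 and 2).
ΔG° = −nFE° = −(2)(96485)(+1.09) = -210,337 J = -210.3 kJ.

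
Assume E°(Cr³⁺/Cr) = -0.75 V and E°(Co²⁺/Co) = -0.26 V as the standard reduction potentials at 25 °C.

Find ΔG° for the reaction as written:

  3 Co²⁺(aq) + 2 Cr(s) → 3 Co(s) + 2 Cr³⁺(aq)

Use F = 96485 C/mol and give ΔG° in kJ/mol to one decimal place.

As written, Co²⁺/Co is reduced (cathode) and Cr³⁺/Cr is oxidised (anode), so E°cell = (-0.26) − (-0.75) = +0.49 V.
Balancing electrons gives n = 6.
ΔG° = −nFE° = −(6)(96485)(+0.49) = -283,666 J = -283.7 kJ/mol.

-283.7 kJ/mol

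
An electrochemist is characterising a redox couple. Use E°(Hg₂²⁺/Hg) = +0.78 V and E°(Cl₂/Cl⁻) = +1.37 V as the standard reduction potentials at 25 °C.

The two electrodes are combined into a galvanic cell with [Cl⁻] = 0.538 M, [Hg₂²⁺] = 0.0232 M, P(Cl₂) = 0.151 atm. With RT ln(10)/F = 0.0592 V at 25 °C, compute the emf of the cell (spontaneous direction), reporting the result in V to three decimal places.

Cl₂/Cl⁻ is the cathode (higher E°), Hg₂²⁺/Hg the anode: E°cell = +1.37 − (+0.78) = +0.59 V, n = 2.
Overall: Cl₂(g) + 2 Hg(l) → 2 Cl⁻(aq) + Hg₂²⁺(aq)
Q = [Cl⁻]^2·[Hg₂²⁺] / (P(Cl₂)); log Q = -1.352.
E = E° − (0.0592/n) log Q = +0.59 − (0.0592/2)(-1.352) = +0.630 V.

+0.630 V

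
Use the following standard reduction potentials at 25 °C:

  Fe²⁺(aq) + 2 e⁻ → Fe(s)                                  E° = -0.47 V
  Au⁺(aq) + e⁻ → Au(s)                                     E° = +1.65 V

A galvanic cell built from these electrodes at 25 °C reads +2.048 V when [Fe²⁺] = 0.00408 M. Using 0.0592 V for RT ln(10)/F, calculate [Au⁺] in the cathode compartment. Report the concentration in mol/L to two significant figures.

Au⁺/Au is the cathode, Fe²⁺/Fe the anode: E°cell = +2.12 V, n = 2.
Overall reaction: 2 Au⁺(aq) + Fe(s) → 2 Au(s) + Fe²⁺(aq); Q = [Fe²⁺]^1/[Au⁺]^2.
From E = E° − (0.0592/n) log Q: log Q = (E° − E)·n/0.0592 = (+2.12 − (+2.048))·2/0.0592 = 2.4324.
So 2·log[Au⁺] = 1·log(0.00408) − log Q = -2.3893 − (2.4324) = -4.8217; log[Au⁺] = -4.8217 / 2 = -2.4108; [Au⁺] = 10^(-2.4108) ≈ 0.0039 M.

0.0039 M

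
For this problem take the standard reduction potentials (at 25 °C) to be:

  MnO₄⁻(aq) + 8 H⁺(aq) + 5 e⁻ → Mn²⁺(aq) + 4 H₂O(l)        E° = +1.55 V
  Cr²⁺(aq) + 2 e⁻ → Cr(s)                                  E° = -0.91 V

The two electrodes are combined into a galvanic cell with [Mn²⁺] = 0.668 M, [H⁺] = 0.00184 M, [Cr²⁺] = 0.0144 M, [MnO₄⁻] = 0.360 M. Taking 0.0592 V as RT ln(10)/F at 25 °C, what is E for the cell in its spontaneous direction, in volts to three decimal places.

MnO₄⁻/Mn²⁺ is the cathode (higher E°), Cr²⁺/Cr the anode: E°cell = +1.55 − (-0.91) = +2.46 V, n = 10.
Overall: 2 MnO₄⁻(aq) + 16 H⁺(aq) + 5 Cr(s) → 2 Mn²⁺(aq) + 8 H₂O(l) + 5 Cr²⁺(aq)
Q = [Mn²⁺]^2·[Cr²⁺]^5 / ([MnO₄⁻]^2·[H⁺]^16); log Q = 35.092.
E = E° − (0.0592/n) log Q = +2.46 − (0.0592/10)(35.092) = +2.252 V.

+2.252 V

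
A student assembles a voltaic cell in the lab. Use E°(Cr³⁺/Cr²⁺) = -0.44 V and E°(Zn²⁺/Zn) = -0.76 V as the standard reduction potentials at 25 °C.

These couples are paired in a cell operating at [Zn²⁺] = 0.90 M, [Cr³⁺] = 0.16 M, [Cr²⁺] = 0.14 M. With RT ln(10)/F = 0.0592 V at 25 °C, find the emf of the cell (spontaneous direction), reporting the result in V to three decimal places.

Cr³⁺/Cr²⁺ is the cathode (higher E°), Zn²⁺/Zn the anode: E°cell = -0.44 − (-0.76) = +0.32 V, n = 2.
Overall: 2 Cr³⁺(aq) + Zn(s) → 2 Cr²⁺(aq) + Zn²⁺(aq)
Q = [Cr²⁺]^2·[Zn²⁺] / ([Cr³⁺]^2); log Q = -0.162.
E = E° − (0.0592/n) log Q = +0.32 − (0.0592/2)(-0.162) = +0.325 V.

+0.325 V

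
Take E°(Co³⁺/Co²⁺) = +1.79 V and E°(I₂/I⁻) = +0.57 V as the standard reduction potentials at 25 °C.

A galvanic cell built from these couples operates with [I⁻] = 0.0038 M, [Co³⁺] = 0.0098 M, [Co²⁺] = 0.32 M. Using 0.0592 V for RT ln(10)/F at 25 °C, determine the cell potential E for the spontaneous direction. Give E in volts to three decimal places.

+0.987 V

Co³⁺/Co²⁺ is the cathode (higher E°), I₂/I⁻ the anode: E°cell = +1.79 − (+0.57) = +1.22 V, n = 2.
Overall: 2 Co³⁺(aq) + 2 I⁻(aq) → 2 Co²⁺(aq) + I₂(s)
Q = [Co²⁺]^2 / ([Co³⁺]^2·[I⁻]^2); log Q = 7.868.
E = E° − (0.0592/n) log Q = +1.22 − (0.0592/2)(7.868) = +0.987 V.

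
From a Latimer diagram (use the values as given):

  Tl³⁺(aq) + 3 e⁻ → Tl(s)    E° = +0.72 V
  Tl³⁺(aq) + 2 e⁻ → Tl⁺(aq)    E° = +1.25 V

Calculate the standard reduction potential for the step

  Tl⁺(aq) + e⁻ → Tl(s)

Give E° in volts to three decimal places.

-0.340 V

Sequential free energies add, so n₃E°₃ = n₁E°₁ + n₂E°₂.
With n₃ = 3, and the known step contributing 2×(+1.25) V, the unknown satisfies 1·E° = 3×(+0.72) − 2×(+1.25) = -0.340.
E° = -0.340 / 1 = -0.340 V.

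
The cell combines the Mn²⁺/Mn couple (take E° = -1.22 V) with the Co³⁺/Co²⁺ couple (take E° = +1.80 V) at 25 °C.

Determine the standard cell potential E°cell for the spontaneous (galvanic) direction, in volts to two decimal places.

+3.02 V

The Co³⁺/Co²⁺ couple has the higher reduction potential, so it is the cathode; Mn²⁺/Mn is oxidised at the anode.
E°cell = E°(cathode) − E°(anode) = (+1.80) − (-1.22) = +3.02 V.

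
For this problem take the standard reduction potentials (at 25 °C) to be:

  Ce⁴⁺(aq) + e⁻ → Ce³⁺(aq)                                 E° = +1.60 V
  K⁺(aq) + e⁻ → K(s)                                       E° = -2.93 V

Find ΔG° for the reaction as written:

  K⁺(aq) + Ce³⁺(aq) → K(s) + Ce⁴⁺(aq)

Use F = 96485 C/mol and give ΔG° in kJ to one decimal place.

+437.1 kJ

As written, K⁺/K is reduced (cathode) and Ce⁴⁺/Ce³⁺ is oxidised (anode), so E°cell = (-2.93) − (+1.60) = -4.53 V.
Balancing electrons gives n = 1.
ΔG° = −nFE° = −(1)(96485)(-4.53) = 437,077 J = +437.1 kJ.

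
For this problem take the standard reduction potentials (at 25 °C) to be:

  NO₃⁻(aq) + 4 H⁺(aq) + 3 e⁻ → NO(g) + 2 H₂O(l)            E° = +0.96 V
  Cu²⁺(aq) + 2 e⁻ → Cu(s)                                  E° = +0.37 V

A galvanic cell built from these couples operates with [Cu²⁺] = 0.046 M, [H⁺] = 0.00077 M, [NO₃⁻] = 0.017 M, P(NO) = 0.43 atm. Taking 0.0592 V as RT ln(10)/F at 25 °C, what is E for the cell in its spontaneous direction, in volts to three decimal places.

NO₃⁻/NO is the cathode (higher E°), Cu²⁺/Cu the anode: E°cell = +0.96 − (+0.37) = +0.59 V, n = 6.
Overall: 2 NO₃⁻(aq) + 8 H⁺(aq) + 3 Cu(s) → 2 NO(g) + 4 H₂O(l) + 3 Cu²⁺(aq)
Q = P(NO)^2·[Cu²⁺]^3 / ([NO₃⁻]^2·[H⁺]^8); log Q = 23.702.
E = E° − (0.0592/n) log Q = +0.59 − (0.0592/6)(23.702) = +0.356 V.

+0.356 V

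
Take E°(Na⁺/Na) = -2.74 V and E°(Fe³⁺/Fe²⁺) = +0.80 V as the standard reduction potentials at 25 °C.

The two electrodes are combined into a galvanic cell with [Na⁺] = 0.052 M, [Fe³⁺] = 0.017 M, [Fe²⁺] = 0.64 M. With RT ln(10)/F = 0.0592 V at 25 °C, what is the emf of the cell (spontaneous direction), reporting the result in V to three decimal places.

+3.523 V

Fe³⁺/Fe²⁺ is the cathode (higher E°), Na⁺/Na the anode: E°cell = +0.80 − (-2.74) = +3.54 V, n = 1.
Overall: Fe³⁺(aq) + Na(s) → Fe²⁺(aq) + Na⁺(aq)
Q = [Fe²⁺]·[Na⁺] / ([Fe³⁺]); log Q = 0.292.
E = E° − (0.0592/n) log Q = +3.54 − (0.0592/1)(0.292) = +3.523 V.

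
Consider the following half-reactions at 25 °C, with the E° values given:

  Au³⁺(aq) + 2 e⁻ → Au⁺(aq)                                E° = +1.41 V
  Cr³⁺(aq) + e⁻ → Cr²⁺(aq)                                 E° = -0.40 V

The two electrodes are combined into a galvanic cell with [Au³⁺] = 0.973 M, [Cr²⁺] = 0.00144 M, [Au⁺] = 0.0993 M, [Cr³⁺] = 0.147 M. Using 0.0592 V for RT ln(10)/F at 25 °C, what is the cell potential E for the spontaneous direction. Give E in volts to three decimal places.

+1.720 V

Au³⁺/Au⁺ is the cathode (higher E°), Cr³⁺/Cr²⁺ the anode: E°cell = +1.41 − (-0.40) = +1.81 V, n = 2.
Overall: Au³⁺(aq) + 2 Cr²⁺(aq) → Au⁺(aq) + 2 Cr³⁺(aq)
Q = [Au⁺]·[Cr³⁺]^2 / ([Au³⁺]·[Cr²⁺]^2); log Q = 3.027.
E = E° − (0.0592/n) log Q = +1.81 − (0.0592/2)(3.027) = +1.720 V.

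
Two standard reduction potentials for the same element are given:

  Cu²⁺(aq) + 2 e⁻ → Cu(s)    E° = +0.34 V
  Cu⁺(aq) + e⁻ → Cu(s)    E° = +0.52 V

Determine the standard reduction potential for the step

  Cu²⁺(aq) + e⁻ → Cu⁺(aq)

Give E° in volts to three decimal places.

Sequential free energies add, so n₃E°₃ = n₁E°₁ + n₂E°₂.
With n₃ = 2, and the known step contributing 1×(+0.52) V, the unknown satisfies 1·E° = 2×(+0.34) − 1×(+0.52) = +0.160.
E° = +0.160 / 1 = +0.160 V.

+0.160 V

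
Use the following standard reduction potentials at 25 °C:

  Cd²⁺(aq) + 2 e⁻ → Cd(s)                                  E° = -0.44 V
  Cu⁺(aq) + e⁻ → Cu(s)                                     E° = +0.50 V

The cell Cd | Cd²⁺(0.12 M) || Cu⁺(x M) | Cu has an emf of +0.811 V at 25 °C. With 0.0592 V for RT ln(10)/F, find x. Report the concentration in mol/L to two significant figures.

Cu⁺/Cu is the cathode, Cd²⁺/Cd the anode: E°cell = +0.94 V, n = 2.
Overall reaction: 2 Cu⁺(aq) + Cd(s) → 2 Cu(s) + Cd²⁺(aq); Q = [Cd²⁺]^1/[Cu⁺]^2.
From E = E° − (0.0592/n) log Q: log Q = (E° − E)·n/0.0592 = (+0.94 − (+0.811))·2/0.0592 = 4.3581.
So 2·log[Cu⁺] = 1·log(0.12) − log Q = -0.9208 − (4.3581) = -5.2789; log[Cu⁺] = -5.2789 / 2 = -2.6395; [Cu⁺] = 10^(-2.6395) ≈ 0.0023 M.

0.0023 M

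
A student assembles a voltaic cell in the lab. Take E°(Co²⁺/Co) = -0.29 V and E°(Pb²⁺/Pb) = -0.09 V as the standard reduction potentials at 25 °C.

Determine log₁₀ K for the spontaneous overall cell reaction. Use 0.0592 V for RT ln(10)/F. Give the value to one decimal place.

Cathode: Pb²⁺/Pb; anode: Co²⁺/Co. E°cell = +0.20 V, n = 2.
log K = nE°cell / 0.0592 = (2)(+0.20) / 0.0592 = 6.8.

6.8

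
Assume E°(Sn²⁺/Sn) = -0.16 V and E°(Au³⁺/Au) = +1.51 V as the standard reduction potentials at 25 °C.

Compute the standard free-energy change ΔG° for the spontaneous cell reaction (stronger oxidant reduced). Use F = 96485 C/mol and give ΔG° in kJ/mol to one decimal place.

Au³⁺/Au (E° = +1.51 V) is the cathode; Sn²⁺/Sn (E° = -0.16 V) is the anode, so E°cell = +1.67 V.
Balancing electrons gives n = 6 (lcm of 3 and 2).
ΔG° = −nFE° = −(6)(96485)(+1.67) = -966,780 J = -966.8 kJ/mol.

-966.8 kJ/mol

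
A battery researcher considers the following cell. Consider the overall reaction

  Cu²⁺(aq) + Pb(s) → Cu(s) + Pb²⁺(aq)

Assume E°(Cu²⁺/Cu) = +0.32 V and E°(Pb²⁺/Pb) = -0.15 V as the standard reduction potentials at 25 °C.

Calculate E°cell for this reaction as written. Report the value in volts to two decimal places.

The Cu²⁺/Cu couple has the higher reduction potential, so it is the cathode; Pb²⁺/Pb is oxidised at the anode.
E°cell = E°(cathode) − E°(anode) = (+0.32) − (-0.15) = +0.47 V.

+0.47 V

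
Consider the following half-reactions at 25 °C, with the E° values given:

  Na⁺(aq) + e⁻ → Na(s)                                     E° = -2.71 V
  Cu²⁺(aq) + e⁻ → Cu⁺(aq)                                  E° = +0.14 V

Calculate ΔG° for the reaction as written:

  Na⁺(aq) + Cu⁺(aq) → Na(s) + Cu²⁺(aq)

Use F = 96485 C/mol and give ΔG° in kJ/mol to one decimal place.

As written, Na⁺/Na is reduced (cathode) and Cu²⁺/Cu⁺ is oxidised (anode), so E°cell = (-2.71) − (+0.14) = -2.85 V.
Balancing electrons gives n = 1.
ΔG° = −nFE° = −(1)(96485)(-2.85) = 274,982 J = +275.0 kJ/mol.

+275.0 kJ/mol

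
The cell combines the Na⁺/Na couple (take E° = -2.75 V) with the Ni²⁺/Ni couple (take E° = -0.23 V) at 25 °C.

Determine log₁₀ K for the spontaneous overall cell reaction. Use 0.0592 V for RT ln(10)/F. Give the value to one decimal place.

Cathode: Ni²⁺/Ni; anode: Na⁺/Na. E°cell = +2.52 V, n = 2.
log K = nE°cell / 0.0592 = (2)(+2.52) / 0.0592 = 85.1.

85.1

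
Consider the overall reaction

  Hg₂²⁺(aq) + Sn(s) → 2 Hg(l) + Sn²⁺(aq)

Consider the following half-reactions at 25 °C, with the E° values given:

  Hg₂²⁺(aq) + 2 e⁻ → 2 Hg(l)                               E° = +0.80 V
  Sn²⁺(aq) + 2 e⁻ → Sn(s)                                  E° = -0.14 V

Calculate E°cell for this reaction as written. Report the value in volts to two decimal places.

The Hg₂²⁺/Hg couple has the higher reduction potential, so it is the cathode; Sn²⁺/Sn is oxidised at the anode.
E°cell = E°(cathode) − E°(anode) = (+0.80) − (-0.14) = +0.94 V.

+0.94 V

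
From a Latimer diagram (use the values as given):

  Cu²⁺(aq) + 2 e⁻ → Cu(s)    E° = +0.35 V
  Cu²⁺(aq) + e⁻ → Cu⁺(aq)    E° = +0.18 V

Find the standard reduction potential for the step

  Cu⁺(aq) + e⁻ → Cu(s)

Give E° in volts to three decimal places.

+0.520 V

Sequential free energies add, so n₃E°₃ = n₁E°₁ + n₂E°₂.
With n₃ = 2, and the known step contributing 1×(+0.18) V, the unknown satisfies 1·E° = 2×(+0.35) − 1×(+0.18) = +0.520.
E° = +0.520 / 1 = +0.520 V.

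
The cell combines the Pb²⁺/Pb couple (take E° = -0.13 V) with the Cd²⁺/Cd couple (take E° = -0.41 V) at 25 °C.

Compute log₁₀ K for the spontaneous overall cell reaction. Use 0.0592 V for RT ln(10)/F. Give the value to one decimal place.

Cathode: Pb²⁺/Pb; anode: Cd²⁺/Cd. E°cell = +0.28 V, n = 2.
log K = nE°cell / 0.0592 = (2)(+0.28) / 0.0592 = 9.5.

9.5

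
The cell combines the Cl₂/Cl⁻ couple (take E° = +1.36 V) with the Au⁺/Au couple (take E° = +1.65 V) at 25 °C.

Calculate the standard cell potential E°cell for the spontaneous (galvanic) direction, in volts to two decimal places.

+0.29 V

The Au⁺/Au couple has the higher reduction potential, so it is the cathode; Cl₂/Cl⁻ is oxidised at the anode.
E°cell = E°(cathode) − E°(anode) = (+1.65) − (+1.36) = +0.29 V.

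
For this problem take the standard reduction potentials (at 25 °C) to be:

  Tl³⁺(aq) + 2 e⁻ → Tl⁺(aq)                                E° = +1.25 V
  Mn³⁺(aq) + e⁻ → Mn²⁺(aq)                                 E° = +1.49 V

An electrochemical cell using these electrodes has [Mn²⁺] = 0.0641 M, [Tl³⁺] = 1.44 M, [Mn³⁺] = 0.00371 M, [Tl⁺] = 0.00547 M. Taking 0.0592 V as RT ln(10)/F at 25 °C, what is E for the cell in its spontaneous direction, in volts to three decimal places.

+0.095 V

Mn³⁺/Mn²⁺ is the cathode (higher E°), Tl³⁺/Tl⁺ the anode: E°cell = +1.49 − (+1.25) = +0.24 V, n = 2.
Overall: 2 Mn³⁺(aq) + Tl⁺(aq) → 2 Mn²⁺(aq) + Tl³⁺(aq)
Q = [Mn²⁺]^2·[Tl³⁺] / ([Mn³⁺]^2·[Tl⁺]); log Q = 4.895.
E = E° − (0.0592/n) log Q = +0.24 − (0.0592/2)(4.895) = +0.095 V.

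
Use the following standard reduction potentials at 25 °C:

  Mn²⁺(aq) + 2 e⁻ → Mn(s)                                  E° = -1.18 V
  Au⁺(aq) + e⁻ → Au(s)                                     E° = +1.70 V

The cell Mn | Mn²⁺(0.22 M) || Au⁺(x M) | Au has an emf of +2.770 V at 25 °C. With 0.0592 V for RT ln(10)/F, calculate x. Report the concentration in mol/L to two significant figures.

Au⁺/Au is the cathode, Mn²⁺/Mn the anode: E°cell = +2.88 V, n = 2.
Overall reaction: 2 Au⁺(aq) + Mn(s) → 2 Au(s) + Mn²⁺(aq); Q = [Mn²⁺]^1/[Au⁺]^2.
From E = E° − (0.0592/n) log Q: log Q = (E° − E)·n/0.0592 = (+2.88 − (+2.770))·2/0.0592 = 3.7162.
So 2·log[Au⁺] = 1·log(0.22) − log Q = -0.6576 − (3.7162) = -4.3738; log[Au⁺] = -4.3738 / 2 = -2.1869; [Au⁺] = 10^(-2.1869) ≈ 0.0065 M.

0.0065 M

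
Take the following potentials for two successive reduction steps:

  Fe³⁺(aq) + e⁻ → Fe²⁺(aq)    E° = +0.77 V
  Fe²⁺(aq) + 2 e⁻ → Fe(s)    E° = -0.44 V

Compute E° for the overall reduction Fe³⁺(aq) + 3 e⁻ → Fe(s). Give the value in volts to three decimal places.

-0.037 V

Since ΔG° = −nFE° is additive over sequential reductions, n₃E°₃ = n₁E°₁ + n₂E°₂.
E°₃ = (1×+0.77 + 2×-0.44) / 3 = (-0.110) / 3 = -0.037 V.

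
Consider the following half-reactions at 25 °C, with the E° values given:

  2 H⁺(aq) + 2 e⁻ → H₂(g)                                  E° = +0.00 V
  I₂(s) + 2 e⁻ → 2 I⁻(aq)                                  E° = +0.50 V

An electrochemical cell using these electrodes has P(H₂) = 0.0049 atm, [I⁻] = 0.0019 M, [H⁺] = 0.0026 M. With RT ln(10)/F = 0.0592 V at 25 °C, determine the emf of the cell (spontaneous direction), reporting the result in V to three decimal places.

+0.746 V

I₂/I⁻ is the cathode (higher E°), H⁺/H₂ the anode: E°cell = +0.50 − (+0.00) = +0.50 V, n = 2.
Overall: I₂(s) + H₂(g) → 2 I⁻(aq) + 2 H⁺(aq)
Q = [I⁻]^2·[H⁺]^2 / (P(H₂)); log Q = -8.303.
E = E° − (0.0592/n) log Q = +0.50 − (0.0592/2)(-8.303) = +0.746 V.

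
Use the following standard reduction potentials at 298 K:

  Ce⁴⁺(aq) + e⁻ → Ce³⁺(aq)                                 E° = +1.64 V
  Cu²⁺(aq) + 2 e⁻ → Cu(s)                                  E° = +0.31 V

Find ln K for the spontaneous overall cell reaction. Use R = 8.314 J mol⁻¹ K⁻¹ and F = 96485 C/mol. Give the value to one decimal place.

Cathode: Ce⁴⁺/Ce³⁺; anode: Cu²⁺/Cu. E°cell = (+1.64) − (+0.31) = +1.33 V, with n = 2.
ΔG° = −nFE° = −RT ln K, so ln K = nFE°/(RT) = (2)(96485)(+1.33) / ((8.314)(298)) = 103.589.

103.6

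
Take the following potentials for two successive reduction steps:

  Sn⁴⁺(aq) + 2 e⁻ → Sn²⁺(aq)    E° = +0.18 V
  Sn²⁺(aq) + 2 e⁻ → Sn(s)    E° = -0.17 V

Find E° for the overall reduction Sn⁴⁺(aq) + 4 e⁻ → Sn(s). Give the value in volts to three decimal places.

+0.005 V

Standard free energies of sequential steps add: ΔG°₃ = ΔG°₁ + ΔG°₂, so n₃E°₃ = n₁E°₁ + n₂E°₂.
E°₃ = (2×+0.18 + 2×-0.17) / 4 = (+0.020) / 4 = +0.005 V.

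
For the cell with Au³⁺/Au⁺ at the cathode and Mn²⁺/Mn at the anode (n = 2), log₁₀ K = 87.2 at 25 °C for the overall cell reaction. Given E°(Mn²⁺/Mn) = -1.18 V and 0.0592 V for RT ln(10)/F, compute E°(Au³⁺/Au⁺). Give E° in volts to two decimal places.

+1.40 V

E°cell = (0.0592/n)·log K = (0.0592/2)(87.2) = +2.581 V.
Since Au³⁺/Au⁺ is the cathode and Mn²⁺/Mn the anode, E°cell = E°(Au³⁺/Au⁺) − E°(Mn²⁺/Mn).
So E°(Au³⁺/Au⁺) = E°cell + E°(Mn²⁺/Mn) = +2.581 + (-1.18) = +1.40 V.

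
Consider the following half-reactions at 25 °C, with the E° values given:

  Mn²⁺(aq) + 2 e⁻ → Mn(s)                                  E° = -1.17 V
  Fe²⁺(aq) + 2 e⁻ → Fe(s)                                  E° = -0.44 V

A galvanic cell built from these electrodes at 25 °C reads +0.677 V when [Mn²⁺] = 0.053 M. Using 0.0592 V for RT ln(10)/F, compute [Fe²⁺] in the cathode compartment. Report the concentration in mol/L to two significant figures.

0.00086 M

Fe²⁺/Fe is the cathode, Mn²⁺/Mn the anode: E°cell = +0.73 V, n = 2.
Overall reaction: Fe²⁺(aq) + Mn(s) → Fe(s) + Mn²⁺(aq); Q = [Mn²⁺]^1/[Fe²⁺]^1.
From E = E° − (0.0592/n) log Q: log Q = (E° − E)·n/0.0592 = (+0.73 − (+0.677))·2/0.0592 = 1.7905.
So 1·log[Fe²⁺] = 1·log(0.053) − log Q = -1.2757 − (1.7905) = -3.0662; [Fe²⁺] = 10^(-3.0662) ≈ 0.00086 M.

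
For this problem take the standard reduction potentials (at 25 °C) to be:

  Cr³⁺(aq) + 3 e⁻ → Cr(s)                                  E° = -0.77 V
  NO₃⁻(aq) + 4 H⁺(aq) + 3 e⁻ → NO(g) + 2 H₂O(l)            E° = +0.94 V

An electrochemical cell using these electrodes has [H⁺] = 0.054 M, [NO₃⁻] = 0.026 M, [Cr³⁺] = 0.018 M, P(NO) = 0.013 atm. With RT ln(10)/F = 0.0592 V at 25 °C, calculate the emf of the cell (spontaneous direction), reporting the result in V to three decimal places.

+1.650 V

NO₃⁻/NO is the cathode (higher E°), Cr³⁺/Cr the anode: E°cell = +0.94 − (-0.77) = +1.71 V, n = 3.
Overall: NO₃⁻(aq) + 4 H⁺(aq) + Cr(s) → NO(g) + 2 H₂O(l) + Cr³⁺(aq)
Q = P(NO)·[Cr³⁺] / ([NO₃⁻]·[H⁺]^4); log Q = 3.025.
E = E° − (0.0592/n) log Q = +1.71 − (0.0592/3)(3.025) = +1.650 V.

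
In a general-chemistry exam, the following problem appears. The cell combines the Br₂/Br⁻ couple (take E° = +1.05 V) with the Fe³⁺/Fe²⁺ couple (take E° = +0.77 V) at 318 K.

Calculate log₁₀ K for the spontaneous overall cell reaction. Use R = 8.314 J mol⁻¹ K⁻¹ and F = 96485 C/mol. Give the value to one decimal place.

Cathode: Br₂/Br⁻; anode: Fe³⁺/Fe²⁺. E°cell = (+1.05) − (+0.77) = +0.28 V, with n = 2.
ΔG° = −nFE° = −RT ln K, so ln K = nFE°/(RT) = (2)(96485)(+0.28) / ((8.314)(318)) = 20.437.
log₁₀ K = 20.437 / ln 10 = 8.9.

8.9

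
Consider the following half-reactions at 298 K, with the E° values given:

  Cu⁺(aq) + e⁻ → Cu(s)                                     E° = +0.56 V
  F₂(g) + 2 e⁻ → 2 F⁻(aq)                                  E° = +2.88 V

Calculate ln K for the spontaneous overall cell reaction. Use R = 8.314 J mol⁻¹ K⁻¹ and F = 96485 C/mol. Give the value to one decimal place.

Cathode: F₂/F⁻; anode: Cu⁺/Cu. E°cell = (+2.88) − (+0.56) = +2.32 V, with n = 2.
ΔG° = −nFE° = −RT ln K, so ln K = nFE°/(RT) = (2)(96485)(+2.32) / ((8.314)(298)) = 180.697.

180.7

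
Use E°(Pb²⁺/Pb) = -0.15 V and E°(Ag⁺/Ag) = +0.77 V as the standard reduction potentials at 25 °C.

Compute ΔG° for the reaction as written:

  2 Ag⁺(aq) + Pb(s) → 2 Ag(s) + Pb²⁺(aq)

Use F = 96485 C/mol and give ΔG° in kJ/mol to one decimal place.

As written, Ag⁺/Ag is reduced (cathode) and Pb²⁺/Pb is oxidised (anode), so E°cell = (+0.77) − (-0.15) = +0.92 V.
Balancing electrons gives n = 2.
ΔG° = −nFE° = −(2)(96485)(+0.92) = -177,532 J = -177.5 kJ/mol.

-177.5 kJ/mol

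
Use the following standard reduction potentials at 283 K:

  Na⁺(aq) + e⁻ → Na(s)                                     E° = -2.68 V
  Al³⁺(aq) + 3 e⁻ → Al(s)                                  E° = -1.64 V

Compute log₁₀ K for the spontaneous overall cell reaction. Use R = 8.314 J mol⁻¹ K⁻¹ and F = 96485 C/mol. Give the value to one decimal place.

Cathode: Al³⁺/Al; anode: Na⁺/Na. E°cell = (-1.64) − (-2.68) = +1.04 V, with n = 3.
ΔG° = −nFE° = −RT ln K, so ln K = nFE°/(RT) = (3)(96485)(+1.04) / ((8.314)(283)) = 127.943.
log₁₀ K = 127.943 / ln 10 = 55.6.

55.6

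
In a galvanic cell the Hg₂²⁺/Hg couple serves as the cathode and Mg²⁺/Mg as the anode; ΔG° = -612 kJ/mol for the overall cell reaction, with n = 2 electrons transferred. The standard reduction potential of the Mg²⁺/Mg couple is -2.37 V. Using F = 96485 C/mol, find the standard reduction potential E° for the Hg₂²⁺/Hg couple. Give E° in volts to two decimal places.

+0.80 V

E°cell = −ΔG°/(nF) = −(-612×10³)/((2)(96485)) = +3.171 V.
Since Hg₂²⁺/Hg is the cathode and Mg²⁺/Mg the anode, E°cell = E°(Hg₂²⁺/Hg) − E°(Mg²⁺/Mg).
So E°(Hg₂²⁺/Hg) = E°cell + E°(Mg²⁺/Mg) = +3.171 + (-2.37) = +0.80 V.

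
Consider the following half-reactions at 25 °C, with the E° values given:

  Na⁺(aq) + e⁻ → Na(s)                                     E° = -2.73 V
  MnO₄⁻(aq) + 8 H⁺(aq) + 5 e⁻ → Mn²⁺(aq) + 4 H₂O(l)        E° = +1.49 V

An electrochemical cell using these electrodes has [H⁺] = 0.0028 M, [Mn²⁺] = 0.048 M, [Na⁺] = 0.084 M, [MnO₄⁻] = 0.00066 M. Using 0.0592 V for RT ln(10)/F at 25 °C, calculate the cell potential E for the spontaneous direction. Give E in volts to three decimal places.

+4.020 V

MnO₄⁻/Mn²⁺ is the cathode (higher E°), Na⁺/Na the anode: E°cell = +1.49 − (-2.73) = +4.22 V, n = 5.
Overall: MnO₄⁻(aq) + 8 H⁺(aq) + 5 Na(s) → Mn²⁺(aq) + 4 H₂O(l) + 5 Na⁺(aq)
Q = [Mn²⁺]·[Na⁺]^5 / ([MnO₄⁻]·[H⁺]^8); log Q = 16.906.
E = E° − (0.0592/n) log Q = +4.22 − (0.0592/5)(16.906) = +4.020 V.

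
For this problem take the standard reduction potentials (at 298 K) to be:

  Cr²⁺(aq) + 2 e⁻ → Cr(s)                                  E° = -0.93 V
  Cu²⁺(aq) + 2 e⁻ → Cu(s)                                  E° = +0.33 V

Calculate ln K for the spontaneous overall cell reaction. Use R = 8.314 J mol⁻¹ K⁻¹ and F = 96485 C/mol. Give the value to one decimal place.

Cathode: Cu²⁺/Cu; anode: Cr²⁺/Cr. E°cell = (+0.33) − (-0.93) = +1.26 V, with n = 2.
ΔG° = −nFE° = −RT ln K, so ln K = nFE°/(RT) = (2)(96485)(+1.26) / ((8.314)(298)) = 98.137.

98.1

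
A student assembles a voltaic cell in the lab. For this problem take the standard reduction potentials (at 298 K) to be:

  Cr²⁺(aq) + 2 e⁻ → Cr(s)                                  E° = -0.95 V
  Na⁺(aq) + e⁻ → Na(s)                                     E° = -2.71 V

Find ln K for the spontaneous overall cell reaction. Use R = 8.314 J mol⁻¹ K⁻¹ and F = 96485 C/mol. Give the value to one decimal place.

137.1

Cathode: Cr²⁺/Cr; anode: Na⁺/Na. E°cell = (-0.95) − (-2.71) = +1.76 V, with n = 2.
ΔG° = −nFE° = −RT ln K, so ln K = nFE°/(RT) = (2)(96485)(+1.76) / ((8.314)(298)) = 137.081.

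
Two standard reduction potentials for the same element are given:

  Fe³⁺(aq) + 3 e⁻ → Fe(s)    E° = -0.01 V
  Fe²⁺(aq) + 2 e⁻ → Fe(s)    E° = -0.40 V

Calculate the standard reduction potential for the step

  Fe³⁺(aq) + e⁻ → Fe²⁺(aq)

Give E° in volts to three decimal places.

+0.770 V

Sequential free energies add, so n₃E°₃ = n₁E°₁ + n₂E°₂.
With n₃ = 3, and the known step contributing 2×(-0.40) V, the unknown satisfies 1·E° = 3×(-0.01) − 2×(-0.40) = +0.770.
E° = +0.770 / 1 = +0.770 V.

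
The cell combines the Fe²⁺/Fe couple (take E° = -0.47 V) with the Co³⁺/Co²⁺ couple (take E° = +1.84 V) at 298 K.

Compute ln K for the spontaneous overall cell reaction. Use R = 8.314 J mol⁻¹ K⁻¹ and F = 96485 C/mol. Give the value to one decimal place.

179.9

Cathode: Co³⁺/Co²⁺; anode: Fe²⁺/Fe. E°cell = (+1.84) − (-0.47) = +2.31 V, with n = 2.
ΔG° = −nFE° = −RT ln K, so ln K = nFE°/(RT) = (2)(96485)(+2.31) / ((8.314)(298)) = 179.918.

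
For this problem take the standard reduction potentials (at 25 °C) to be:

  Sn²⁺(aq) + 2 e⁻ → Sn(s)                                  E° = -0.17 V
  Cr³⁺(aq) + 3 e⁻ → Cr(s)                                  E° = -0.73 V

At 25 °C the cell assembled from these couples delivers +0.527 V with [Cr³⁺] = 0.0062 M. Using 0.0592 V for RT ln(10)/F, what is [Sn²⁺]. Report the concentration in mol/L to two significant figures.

0.0026 M

Sn²⁺/Sn is the cathode, Cr³⁺/Cr the anode: E°cell = +0.56 V, n = 6.
Overall reaction: 3 Sn²⁺(aq) + 2 Cr(s) → 3 Sn(s) + 2 Cr³⁺(aq); Q = [Cr³⁺]^2/[Sn²⁺]^3.
From E = E° − (0.0592/n) log Q: log Q = (E° − E)·n/0.0592 = (+0.56 − (+0.527))·6/0.0592 = 3.3446.
So 3·log[Sn²⁺] = 2·log(0.0062) − log Q = -4.4152 − (3.3446) = -7.7598; log[Sn²⁺] = -7.7598 / 3 = -2.5866; [Sn²⁺] = 10^(-2.5866) ≈ 0.0026 M.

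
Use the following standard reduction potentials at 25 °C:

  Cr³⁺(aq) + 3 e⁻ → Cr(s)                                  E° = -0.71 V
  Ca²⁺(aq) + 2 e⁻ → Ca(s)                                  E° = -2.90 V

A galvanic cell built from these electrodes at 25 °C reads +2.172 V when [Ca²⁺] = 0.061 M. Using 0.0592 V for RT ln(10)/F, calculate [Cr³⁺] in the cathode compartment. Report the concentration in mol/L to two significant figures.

Cr³⁺/Cr is the cathode, Ca²⁺/Ca the anode: E°cell = +2.19 V, n = 6.
Overall reaction: 2 Cr³⁺(aq) + 3 Ca(s) → 2 Cr(s) + 3 Ca²⁺(aq); Q = [Ca²⁺]^3/[Cr³⁺]^2.
From E = E° − (0.0592/n) log Q: log Q = (E° − E)·n/0.0592 = (+2.19 − (+2.172))·6/0.0592 = 1.8243.
So 2·log[Cr³⁺] = 3·log(0.061) − log Q = -3.6440 − (1.8243) = -5.4683; log[Cr³⁺] = -5.4683 / 2 = -2.7342; [Cr³⁺] = 10^(-2.7342) ≈ 0.0018 M.

0.0018 M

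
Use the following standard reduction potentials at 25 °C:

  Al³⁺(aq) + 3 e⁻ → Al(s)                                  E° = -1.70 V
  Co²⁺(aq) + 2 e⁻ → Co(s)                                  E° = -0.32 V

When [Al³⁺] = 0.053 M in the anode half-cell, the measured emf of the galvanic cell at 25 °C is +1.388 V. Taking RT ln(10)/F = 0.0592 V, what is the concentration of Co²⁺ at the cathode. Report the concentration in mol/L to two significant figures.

Co²⁺/Co is the cathode, Al³⁺/Al the anode: E°cell = +1.38 V, n = 6.
Overall reaction: 3 Co²⁺(aq) + 2 Al(s) → 3 Co(s) + 2 Al³⁺(aq); Q = [Al³⁺]^2/[Co²⁺]^3.
From E = E° − (0.0592/n) log Q: log Q = (E° − E)·n/0.0592 = (+1.38 − (+1.388))·6/0.0592 = -0.8108.
So 3·log[Co²⁺] = 2·log(0.053) − log Q = -2.5514 − (-0.8108) = -1.7406; log[Co²⁺] = -1.7406 / 3 = -0.5802; [Co²⁺] = 10^(-0.5802) ≈ 0.26 M.

0.26 M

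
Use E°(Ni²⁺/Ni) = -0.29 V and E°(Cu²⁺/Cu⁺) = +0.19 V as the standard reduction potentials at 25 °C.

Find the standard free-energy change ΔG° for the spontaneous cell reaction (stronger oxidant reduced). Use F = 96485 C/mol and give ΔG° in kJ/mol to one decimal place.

-92.6 kJ/mol

Cu²⁺/Cu⁺ (E° = +0.19 V) is the cathode; Ni²⁺/Ni (E° = -0.29 V) is the anode, so E°cell = +0.48 V.
Balancing electrons gives n = 2 (lcm of 1 and 2).
ΔG° = −nFE° = −(2)(96485)(+0.48) = -92,626 J = -92.6 kJ/mol.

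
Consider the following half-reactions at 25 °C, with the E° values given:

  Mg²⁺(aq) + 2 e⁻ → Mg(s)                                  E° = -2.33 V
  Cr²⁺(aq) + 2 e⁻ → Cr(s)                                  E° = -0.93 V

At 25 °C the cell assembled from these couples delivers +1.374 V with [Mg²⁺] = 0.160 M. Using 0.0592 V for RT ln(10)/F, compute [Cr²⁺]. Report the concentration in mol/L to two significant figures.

Cr²⁺/Cr is the cathode, Mg²⁺/Mg the anode: E°cell = +1.40 V, n = 2.
Overall reaction: Cr²⁺(aq) + Mg(s) → Cr(s) + Mg²⁺(aq); Q = [Mg²⁺]^1/[Cr²⁺]^1.
From E = E° − (0.0592/n) log Q: log Q = (E° − E)·n/0.0592 = (+1.40 − (+1.374))·2/0.0592 = 0.8784.
So 1·log[Cr²⁺] = 1·log(0.16) − log Q = -0.7959 − (0.8784) = -1.6743; [Cr²⁺] = 10^(-1.6743) ≈ 0.021 M.

0.021 M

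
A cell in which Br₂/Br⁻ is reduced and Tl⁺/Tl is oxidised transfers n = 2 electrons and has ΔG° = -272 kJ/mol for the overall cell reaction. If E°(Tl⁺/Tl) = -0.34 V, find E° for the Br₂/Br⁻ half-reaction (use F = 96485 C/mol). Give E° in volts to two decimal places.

E°cell = −ΔG°/(nF) = −(-272×10³)/((2)(96485)) = +1.410 V.
Since Br₂/Br⁻ is the cathode and Tl⁺/Tl the anode, E°cell = E°(Br₂/Br⁻) − E°(Tl⁺/Tl).
So E°(Br₂/Br⁻) = E°cell + E°(Tl⁺/Tl) = +1.410 + (-0.34) = +1.07 V.

+1.07 V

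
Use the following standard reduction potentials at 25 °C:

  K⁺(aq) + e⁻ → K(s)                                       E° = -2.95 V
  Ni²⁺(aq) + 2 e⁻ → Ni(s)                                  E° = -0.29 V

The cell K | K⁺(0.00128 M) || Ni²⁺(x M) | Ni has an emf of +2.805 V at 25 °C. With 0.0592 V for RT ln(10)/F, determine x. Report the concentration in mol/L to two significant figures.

0.13 M

Ni²⁺/Ni is the cathode, K⁺/K the anode: E°cell = +2.66 V, n = 2.
Overall reaction: Ni²⁺(aq) + 2 K(s) → Ni(s) + 2 K⁺(aq); Q = [K⁺]^2/[Ni²⁺]^1.
From E = E° − (0.0592/n) log Q: log Q = (E° − E)·n/0.0592 = (+2.66 − (+2.805))·2/0.0592 = -4.8986.
So 1·log[Ni²⁺] = 2·log(0.00128) − log Q = -5.7856 − (-4.8986) = -0.8870; [Ni²⁺] = 10^(-0.8870) ≈ 0.13 M.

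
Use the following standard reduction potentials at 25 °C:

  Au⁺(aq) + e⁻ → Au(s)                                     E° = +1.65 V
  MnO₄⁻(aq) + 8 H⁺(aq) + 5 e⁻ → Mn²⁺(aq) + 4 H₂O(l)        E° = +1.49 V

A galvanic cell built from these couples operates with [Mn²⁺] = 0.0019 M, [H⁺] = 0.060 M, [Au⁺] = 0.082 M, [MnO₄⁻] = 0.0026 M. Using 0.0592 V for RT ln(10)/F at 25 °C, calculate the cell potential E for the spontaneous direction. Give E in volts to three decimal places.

Au⁺/Au is the cathode (higher E°), MnO₄⁻/Mn²⁺ the anode: E°cell = +1.65 − (+1.49) = +0.16 V, n = 5.
Overall: 5 Au⁺(aq) + Mn²⁺(aq) + 4 H₂O(l) → 5 Au(s) + MnO₄⁻(aq) + 8 H⁺(aq)
Q = [MnO₄⁻]·[H⁺]^8 / ([Au⁺]^5·[Mn²⁺]); log Q = -4.208.
E = E° − (0.0592/n) log Q = +0.16 − (0.0592/5)(-4.208) = +0.210 V.

+0.210 V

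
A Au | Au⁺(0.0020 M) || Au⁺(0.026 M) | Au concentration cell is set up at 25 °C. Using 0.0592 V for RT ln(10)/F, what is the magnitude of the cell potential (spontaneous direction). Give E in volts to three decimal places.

For a concentration cell E°cell = 0. The 0.026 M side is the cathode (reduction is favoured where [Au⁺] is higher).
With n = 1, E = −(0.0592/1) log([Au⁺]ₐₙ/[Au⁺]꜀ₐₜ) = −(0.0592/1) log(0.002/0.026) = −(0.0592/1)(-1.114) = +0.066 V.

+0.066 V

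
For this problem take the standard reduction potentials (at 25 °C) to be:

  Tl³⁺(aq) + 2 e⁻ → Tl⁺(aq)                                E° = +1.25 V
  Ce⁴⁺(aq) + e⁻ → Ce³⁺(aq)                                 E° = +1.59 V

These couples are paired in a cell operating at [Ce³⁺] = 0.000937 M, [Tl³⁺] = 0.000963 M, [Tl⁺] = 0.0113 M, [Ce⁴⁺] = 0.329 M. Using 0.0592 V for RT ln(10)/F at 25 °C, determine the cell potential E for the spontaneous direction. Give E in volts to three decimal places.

+0.522 V

Ce⁴⁺/Ce³⁺ is the cathode (higher E°), Tl³⁺/Tl⁺ the anode: E°cell = +1.59 − (+1.25) = +0.34 V, n = 2.
Overall: 2 Ce⁴⁺(aq) + Tl⁺(aq) → 2 Ce³⁺(aq) + Tl³⁺(aq)
Q = [Ce³⁺]^2·[Tl³⁺] / ([Ce⁴⁺]^2·[Tl⁺]); log Q = -6.160.
E = E° − (0.0592/n) log Q = +0.34 − (0.0592/2)(-6.160) = +0.522 V.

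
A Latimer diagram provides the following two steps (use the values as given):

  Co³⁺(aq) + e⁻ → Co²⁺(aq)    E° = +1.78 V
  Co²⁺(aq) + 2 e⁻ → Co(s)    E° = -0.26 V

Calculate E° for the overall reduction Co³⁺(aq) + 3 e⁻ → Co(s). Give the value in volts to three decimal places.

Since ΔG° = −nFE° is additive over sequential reductions, n₃E°₃ = n₁E°₁ + n₂E°₂.
E°₃ = (1×+1.78 + 2×-0.26) / 3 = (+1.260) / 3 = +0.420 V.

+0.420 V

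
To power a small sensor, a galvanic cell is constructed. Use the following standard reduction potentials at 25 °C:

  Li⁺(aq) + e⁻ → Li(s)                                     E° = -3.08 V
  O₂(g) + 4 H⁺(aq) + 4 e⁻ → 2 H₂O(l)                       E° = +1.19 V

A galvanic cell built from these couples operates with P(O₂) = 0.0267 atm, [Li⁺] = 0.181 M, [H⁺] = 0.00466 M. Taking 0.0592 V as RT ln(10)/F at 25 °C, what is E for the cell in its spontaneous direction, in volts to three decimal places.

+4.153 V

O₂/H₂O is the cathode (higher E°), Li⁺/Li the anode: E°cell = +1.19 − (-3.08) = +4.27 V, n = 4.
Overall: O₂(g) + 4 H⁺(aq) + 4 Li(s) → 2 H₂O(l) + 4 Li⁺(aq)
Q = [Li⁺]^4 / (P(O₂)·[H⁺]^4); log Q = 7.931.
E = E° − (0.0592/n) log Q = +4.27 − (0.0592/4)(7.931) = +4.153 V.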